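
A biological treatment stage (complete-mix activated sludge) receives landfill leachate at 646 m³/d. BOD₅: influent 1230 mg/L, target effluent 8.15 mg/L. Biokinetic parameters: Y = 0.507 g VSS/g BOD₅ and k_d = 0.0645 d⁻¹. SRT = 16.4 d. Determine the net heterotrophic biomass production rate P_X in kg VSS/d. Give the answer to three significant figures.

Observed yield with endogenous decay: Y_obs = Y / (1 + k_d·θ_c) = 0.507 / (1 + 0.0645 × 16.4) = 0.507 / 2.058 = 0.2464 g VSS/g BOD₅.
ΔS = 1230 − 8.15 = 1222 mg/L, so the substrate removal rate is 646 × 1222/1000 = 789.3 kg BOD₅/d.
Biomass produced: P_X = Y_obs·Q·ΔS = 0.2464 × 789.3 ≈ 194.5 kg VSS/d.

P_X ≈ 194 kg VSS/d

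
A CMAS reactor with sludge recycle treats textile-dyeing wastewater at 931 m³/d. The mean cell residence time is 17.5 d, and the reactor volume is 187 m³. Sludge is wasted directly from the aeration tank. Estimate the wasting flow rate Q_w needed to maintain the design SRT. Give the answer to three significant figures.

Q_w ≈ 10.7 m³/d

Wasting from the aeration tank: Q_w = V / θ_c = 187.0 / 17.5 = 10.69 m³/d.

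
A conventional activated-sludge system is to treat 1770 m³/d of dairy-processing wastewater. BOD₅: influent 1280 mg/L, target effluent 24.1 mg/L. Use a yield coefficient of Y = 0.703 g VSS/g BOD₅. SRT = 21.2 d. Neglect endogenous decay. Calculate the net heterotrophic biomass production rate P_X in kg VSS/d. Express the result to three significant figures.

Since k_d ≈ 0, Y_obs = Y = 0.703 g VSS/g BOD₅.
Q·(S₀ − S) = 1770 × (1280 − 24.1) × 10⁻³ = 2223 kg/d removed.
Net biomass production P_X = Y_obs × Q·(S₀ − S) = 0.7030 × 2223 = 1563 kg VSS/d.

P_X ≈ 1560 kg VSS/d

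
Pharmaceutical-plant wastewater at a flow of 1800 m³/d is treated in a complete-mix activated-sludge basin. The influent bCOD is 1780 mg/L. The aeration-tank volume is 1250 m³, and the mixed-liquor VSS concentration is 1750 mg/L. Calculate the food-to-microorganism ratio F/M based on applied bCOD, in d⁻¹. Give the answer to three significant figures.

F/M ≈ 1.46 d⁻¹

F/M = Q·S₀ / (V·X) = 1800 × 1780 / (1250 × 1750) = 1.465 g bCOD·(g VSS·d)⁻¹.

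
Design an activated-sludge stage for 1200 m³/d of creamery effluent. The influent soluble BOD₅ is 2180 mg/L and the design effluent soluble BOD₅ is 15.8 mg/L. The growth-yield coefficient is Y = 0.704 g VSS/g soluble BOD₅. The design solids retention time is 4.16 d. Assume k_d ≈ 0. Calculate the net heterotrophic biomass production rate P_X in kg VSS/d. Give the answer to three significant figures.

Since k_d ≈ 0, Y_obs = Y = 0.704 g VSS/g soluble BOD₅.
Mass of soluble BOD₅ removed per day: Q(S₀ − S) = 1200 × 2164 g/m³ = 2597 kg/d.
So the net sludge growth is P_X = 0.7040 × 2597 = 1828 kg VSS/d.

P_X ≈ 1830 kg VSS/d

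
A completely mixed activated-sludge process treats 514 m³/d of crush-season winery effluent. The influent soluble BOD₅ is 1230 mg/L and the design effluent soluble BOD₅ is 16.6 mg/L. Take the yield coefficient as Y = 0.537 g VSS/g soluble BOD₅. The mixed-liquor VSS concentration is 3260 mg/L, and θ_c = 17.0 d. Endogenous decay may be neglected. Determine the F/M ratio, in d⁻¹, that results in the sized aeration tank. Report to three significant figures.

V·X = Y·Q·ΔS·θ_c gives V = 0.537 × 514 × (1230 − 16.6) × 17.0 / 3260 = 1747 m³.
Food-to-microorganism ratio F/M = Q S₀ / (V X) = 514 × 1230 / (1747 × 3260) = 0.1110 d⁻¹.

F/M ≈ 0.111 d⁻¹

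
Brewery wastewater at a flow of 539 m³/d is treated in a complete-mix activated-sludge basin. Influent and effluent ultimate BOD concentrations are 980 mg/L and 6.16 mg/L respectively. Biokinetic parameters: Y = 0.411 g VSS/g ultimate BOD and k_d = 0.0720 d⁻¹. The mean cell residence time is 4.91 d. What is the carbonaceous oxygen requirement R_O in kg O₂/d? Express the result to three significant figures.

R_O ≈ 299 kg O₂/d

Observed yield with endogenous decay: Y_obs = Y / (1 + k_d·θ_c) = 0.411 / (1 + 0.0720 × 4.91) = 0.411 / 1.354 = 0.3037 g VSS/g ultimate BOD.
Substrate removed = Q·(S₀ − S) = 539 m³/d × (980 − 6.16) g/m³ = 5.25×10^5 g/d = 524.9 kg/d.
Biomass synthesised: P_X = Y_obs × 524.9 = 159.4 kg VSS/d.
R_O = Q·(S₀ − S) − 1.42·P_X = 524.9 − 1.42 × 159.4 = 298.6 kg O₂/d.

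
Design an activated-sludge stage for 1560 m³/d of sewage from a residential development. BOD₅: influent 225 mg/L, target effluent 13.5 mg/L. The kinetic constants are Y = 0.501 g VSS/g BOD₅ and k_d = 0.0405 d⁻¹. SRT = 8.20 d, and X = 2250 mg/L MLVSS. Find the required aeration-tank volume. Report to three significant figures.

Steady-state biomass mass balance: V·X·(1 + k_d·θ_c) = Y·Q·(S₀ − S)·θ_c, so V = 0.501 × 1560 × (225 − 13.5) × 8.20 / [2250 × (1 + 0.0405 × 8.20)] = 1.36×10^6 / 2997 = 452.2 m³.

V ≈ 452 m³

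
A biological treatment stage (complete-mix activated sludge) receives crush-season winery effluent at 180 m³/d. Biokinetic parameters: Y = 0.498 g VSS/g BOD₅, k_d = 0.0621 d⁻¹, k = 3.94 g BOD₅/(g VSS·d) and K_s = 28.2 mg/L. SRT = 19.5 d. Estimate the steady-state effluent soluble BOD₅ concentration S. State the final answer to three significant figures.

S ≈ 1.73 mg/L

For a completely mixed reactor with recycle the Lawrence–McCarty relation gives S = K_s·(1 + k_d·θ_c) / [θ_c·(Y·k − k_d) − 1] = 28.2 × (1 + 0.0621 × 19.5) / [19.5 × (0.498 × 3.94 − 0.0621) − 1] = 62.35 / 36.05 = 1.729 mg/L.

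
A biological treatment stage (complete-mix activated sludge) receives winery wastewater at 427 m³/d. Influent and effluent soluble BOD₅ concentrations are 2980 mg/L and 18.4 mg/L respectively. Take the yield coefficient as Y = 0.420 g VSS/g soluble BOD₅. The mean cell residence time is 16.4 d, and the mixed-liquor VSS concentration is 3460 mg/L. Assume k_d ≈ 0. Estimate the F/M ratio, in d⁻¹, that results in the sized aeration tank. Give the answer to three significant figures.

F/M ≈ 0.146 d⁻¹

Biomass mass balance (decay neglected): V·X = Y·Q·(S₀ − S)·θ_c, so V = 0.420 × 427 × (2980 − 18.4) × 16.4 / 3460 = 2518 m³.
F/M = Q·S₀ / (V·X) = 427 × 2980 / (2518 × 3460) = 0.1461 g soluble BOD₅·(g VSS·d)⁻¹.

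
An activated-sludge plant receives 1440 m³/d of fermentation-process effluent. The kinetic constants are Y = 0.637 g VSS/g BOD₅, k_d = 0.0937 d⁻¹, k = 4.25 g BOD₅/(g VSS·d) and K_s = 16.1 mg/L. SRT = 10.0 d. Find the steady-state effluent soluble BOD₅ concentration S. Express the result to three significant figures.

S ≈ 1.24 mg/L

For a completely mixed reactor with recycle the Lawrence–McCarty relation gives S = K_s·(1 + k_d·θ_c) / [θ_c·(Y·k − k_d) − 1] = 16.1 × (1 + 0.0937 × 10.0) / [10.0 × (0.637 × 4.25 − 0.0937) − 1] = 31.19 / 25.14 = 1.241 mg/L.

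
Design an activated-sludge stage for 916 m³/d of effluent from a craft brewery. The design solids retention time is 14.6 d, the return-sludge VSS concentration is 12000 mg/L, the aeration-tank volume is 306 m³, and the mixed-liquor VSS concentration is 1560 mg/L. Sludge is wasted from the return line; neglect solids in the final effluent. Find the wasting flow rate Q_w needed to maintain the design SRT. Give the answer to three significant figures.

Q_w ≈ 2.72 m³/d

θ_c = V·X/(Q_w·X_r) when wasting from the recycle, so Q_w = V·X/(θ_c·X_r) = 306.0 × 1560 / (14.6 × 12000) = 2.725 m³/d.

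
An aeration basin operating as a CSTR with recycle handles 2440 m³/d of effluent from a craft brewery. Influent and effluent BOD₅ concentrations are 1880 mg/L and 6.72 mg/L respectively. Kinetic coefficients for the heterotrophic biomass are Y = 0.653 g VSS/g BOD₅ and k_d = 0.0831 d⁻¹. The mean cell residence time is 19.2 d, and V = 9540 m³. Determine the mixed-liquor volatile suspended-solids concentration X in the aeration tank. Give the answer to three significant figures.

X = Y·Q·ΔS·θ_c / [V·(1 + k_d θ_c)] = 0.653 × 2440 × (1880 − 6.72) × 19.2 / [9540 × (1 + 0.0831 × 19.2)] = 2314 mg/L.

X ≈ 2310 mg/L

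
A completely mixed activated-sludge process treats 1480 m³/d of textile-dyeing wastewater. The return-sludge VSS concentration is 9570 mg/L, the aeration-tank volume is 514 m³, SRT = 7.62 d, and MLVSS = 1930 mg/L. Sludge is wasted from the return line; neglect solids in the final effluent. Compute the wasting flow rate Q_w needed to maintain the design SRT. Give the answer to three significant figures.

Wasting from the return line (neglecting effluent solids): Q_w = V·X / (θ_c·X_r) = 514.0 × 1930 / (7.62 × 9570) = 13.60 m³/d.

Q_w ≈ 13.6 m³/d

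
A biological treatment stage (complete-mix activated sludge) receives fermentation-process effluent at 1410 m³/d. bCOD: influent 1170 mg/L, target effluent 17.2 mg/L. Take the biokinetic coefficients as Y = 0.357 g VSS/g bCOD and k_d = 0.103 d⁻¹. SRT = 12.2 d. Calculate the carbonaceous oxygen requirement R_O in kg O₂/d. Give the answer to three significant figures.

R_O ≈ 1260 kg O₂/d

Correct the yield for decay: Y_obs = Y/(1 + k_d θ_c) = 0.357 / (1 + 0.103 × 12.2) = 0.357 / 2.257 = 0.1582.
ΔS = 1170 − 17.2 = 1153 mg/L, so the substrate removal rate is 1410 × 1153/1000 = 1625 kg bCOD/d.
Biomass synthesised: P_X = Y_obs × 1625 = 257.2 kg VSS/d.
R_O = Q·(S₀ − S) − 1.42·P_X = 1625 − 1.42 × 257.2 = 1260 kg O₂/d.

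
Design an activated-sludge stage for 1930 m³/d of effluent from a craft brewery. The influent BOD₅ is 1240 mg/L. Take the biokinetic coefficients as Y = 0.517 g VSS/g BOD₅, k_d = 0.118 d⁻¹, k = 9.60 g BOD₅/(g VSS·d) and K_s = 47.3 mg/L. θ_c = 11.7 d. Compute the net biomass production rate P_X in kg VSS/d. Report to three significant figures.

For a completely mixed reactor with recycle the Lawrence–McCarty relation gives S = K_s·(1 + k_d·θ_c) / [θ_c·(Y·k − k_d) − 1] = 47.3 × (1 + 0.118 × 11.7) / [11.7 × (0.517 × 9.60 − 0.118) − 1] = 112.6 / 55.69 = 2.022 mg/L.
Observed yield with endogenous decay: Y_obs = Y / (1 + k_d·θ_c) = 0.517 / (1 + 0.118 × 11.7) = 0.517 / 2.381 = 0.2172 g VSS/g BOD₅.
Mass of BOD₅ removed per day: Q(S₀ − S) = 1930 × 1238 g/m³ = 2389 kg/d.
So the net sludge growth is P_X = 0.2172 × 2389 = 518.9 kg VSS/d.

P_X ≈ 519 kg VSS/d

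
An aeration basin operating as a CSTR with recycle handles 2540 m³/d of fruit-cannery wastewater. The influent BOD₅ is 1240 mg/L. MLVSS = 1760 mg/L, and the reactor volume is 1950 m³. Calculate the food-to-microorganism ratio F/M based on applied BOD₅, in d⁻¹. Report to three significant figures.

F/M ≈ 0.918 d⁻¹

Food-to-microorganism ratio F/M = Q S₀ / (V X) = 2540 × 1240 / (1950 × 1760) = 0.9177 d⁻¹.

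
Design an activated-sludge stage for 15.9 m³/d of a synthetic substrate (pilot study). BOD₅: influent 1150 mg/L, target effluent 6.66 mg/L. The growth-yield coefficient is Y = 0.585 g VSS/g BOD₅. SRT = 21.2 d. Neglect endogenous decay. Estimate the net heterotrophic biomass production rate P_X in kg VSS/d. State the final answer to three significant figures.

P_X ≈ 10.6 kg VSS/d

Since k_d ≈ 0, Y_obs = Y = 0.585 g VSS/g BOD₅.
Mass of BOD₅ removed per day: Q(S₀ − S) = 15.9 × 1143 g/m³ = 18.18 kg/d.
Biomass produced: P_X = Y_obs·Q·ΔS = 0.5850 × 18.18 ≈ 10.63 kg VSS/d.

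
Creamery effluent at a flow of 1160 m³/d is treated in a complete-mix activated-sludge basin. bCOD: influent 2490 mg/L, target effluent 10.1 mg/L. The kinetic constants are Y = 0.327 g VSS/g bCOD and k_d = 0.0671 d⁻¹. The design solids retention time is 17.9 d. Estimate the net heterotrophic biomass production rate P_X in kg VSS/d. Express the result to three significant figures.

P_X ≈ 427 kg VSS/d

Correct the yield for decay: Y_obs = Y/(1 + k_d θ_c) = 0.327 / (1 + 0.0671 × 17.9) = 0.327 / 2.201 = 0.1486.
Q·(S₀ − S) = 1160 × (2490 − 10.1) × 10⁻³ = 2877 kg/d removed.
Biomass produced: P_X = Y_obs·Q·ΔS = 0.1486 × 2877 ≈ 427.4 kg VSS/d.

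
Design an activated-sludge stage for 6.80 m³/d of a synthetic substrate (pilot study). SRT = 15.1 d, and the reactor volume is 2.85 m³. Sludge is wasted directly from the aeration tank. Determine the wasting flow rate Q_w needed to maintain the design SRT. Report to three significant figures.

With mixed-liquor wasting, θ_c = V/Q_w, so Q_w = V/θ_c = 2.850/15.1 = 0.1887 m³/d.

Q_w ≈ 0.189 m³/d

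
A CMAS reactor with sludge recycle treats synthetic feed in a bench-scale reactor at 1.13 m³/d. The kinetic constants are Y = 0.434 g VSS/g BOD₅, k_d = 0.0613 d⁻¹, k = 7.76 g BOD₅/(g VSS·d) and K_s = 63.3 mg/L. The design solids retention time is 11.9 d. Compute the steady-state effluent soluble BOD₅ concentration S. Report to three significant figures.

From the Monod/SRT balance for a CMAS, S = K_s·(1+k_d θ_c)/[θ_c·(Y k − k_d) − 1] = 63.3 × (1 + 0.0613 × 11.9) / [11.9 × (0.434 × 7.76 − 0.0613) − 1] = 109.5 / 38.35 = 2.855 mg/L.

S ≈ 2.85 mg/L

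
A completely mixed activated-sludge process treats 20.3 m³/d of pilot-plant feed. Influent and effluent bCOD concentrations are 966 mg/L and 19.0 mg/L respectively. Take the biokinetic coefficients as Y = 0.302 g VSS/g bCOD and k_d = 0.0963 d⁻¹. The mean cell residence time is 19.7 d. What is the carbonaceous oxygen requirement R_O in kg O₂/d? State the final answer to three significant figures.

Y_obs = Y / (1 + k_d θ_c) = 0.302 / (1 + 0.0963 × 19.7) = 0.302 / 2.897 = 0.1042.
Substrate removed = Q·(S₀ − S) = 20.3 m³/d × (966 − 19.0) g/m³ = 1.92×10^4 g/d = 19.22 kg/d.
Net sludge production P_X = 0.1042 × 19.22 = 2.004 kg VSS/d.
Carbonaceous O₂ demand = substrate oxidised − cell-mass equivalent = 19.22 − 1.42 × 2.004 = 16.38 kg O₂/d.

R_O ≈ 16.4 kg O₂/d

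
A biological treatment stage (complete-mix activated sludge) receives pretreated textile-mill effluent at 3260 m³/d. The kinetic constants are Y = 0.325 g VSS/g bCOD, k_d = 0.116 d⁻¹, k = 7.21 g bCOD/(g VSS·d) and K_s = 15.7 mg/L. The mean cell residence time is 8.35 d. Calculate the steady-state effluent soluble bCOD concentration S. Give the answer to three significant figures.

S ≈ 1.76 mg/L

From the Monod/SRT balance for a CMAS, S = K_s·(1+k_d θ_c)/[θ_c·(Y k − k_d) − 1] = 15.7 × (1 + 0.116 × 8.35) / [8.35 × (0.325 × 7.21 − 0.116) − 1] = 30.91 / 17.60 = 1.756 mg/L.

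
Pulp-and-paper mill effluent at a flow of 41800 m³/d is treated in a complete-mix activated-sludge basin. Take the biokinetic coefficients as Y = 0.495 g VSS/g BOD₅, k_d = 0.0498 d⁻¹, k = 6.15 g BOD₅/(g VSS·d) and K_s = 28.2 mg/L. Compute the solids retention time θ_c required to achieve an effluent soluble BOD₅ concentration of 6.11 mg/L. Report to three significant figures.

θ_c ≈ 2.03 d

Specific growth rate at S = 6.11 mg/L: μ = YkS/(K_s+S) = 0.495·6.15·6.11/(28.2+6.11) = 0.5421 d⁻¹.
Then 1/θ_c = μ − k_d = 0.5421 − 0.0498 = 0.4923 d⁻¹, giving θ_c = 2.031 d.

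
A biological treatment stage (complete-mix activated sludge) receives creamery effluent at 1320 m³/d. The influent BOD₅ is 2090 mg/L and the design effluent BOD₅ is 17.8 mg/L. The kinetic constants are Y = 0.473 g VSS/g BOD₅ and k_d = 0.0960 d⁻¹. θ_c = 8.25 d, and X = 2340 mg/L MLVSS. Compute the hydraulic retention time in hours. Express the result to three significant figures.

τ ≈ 46.3 h

Steady-state biomass mass balance: V·X·(1 + k_d·θ_c) = Y·Q·(S₀ − S)·θ_c, so V = 0.473 × 1320 × (2090 − 17.8) × 8.25 / [2340 × (1 + 0.0960 × 8.25)] = 1.07×10^7 / 4193 = 2545 m³.
τ = V/Q = 2545/1320 = 1.928 d, or 46.28 h.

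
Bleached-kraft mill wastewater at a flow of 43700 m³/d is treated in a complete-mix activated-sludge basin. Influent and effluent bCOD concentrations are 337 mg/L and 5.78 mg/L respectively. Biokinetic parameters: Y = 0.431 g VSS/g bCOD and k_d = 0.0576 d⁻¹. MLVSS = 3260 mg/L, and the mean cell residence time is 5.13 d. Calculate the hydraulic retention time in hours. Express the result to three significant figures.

Steady-state biomass mass balance: V·X·(1 + k_d·θ_c) = Y·Q·(S₀ − S)·θ_c, so V = 0.431 × 43700 × (337 − 5.78) × 5.13 / [3260 × (1 + 0.0576 × 5.13)] = 3.2×10^7 / 4223 = 7578 m³.
Hydraulic retention time τ = V/Q = 7578 / 43700 = 0.1734 d = 4.162 h.

τ ≈ 4.16 h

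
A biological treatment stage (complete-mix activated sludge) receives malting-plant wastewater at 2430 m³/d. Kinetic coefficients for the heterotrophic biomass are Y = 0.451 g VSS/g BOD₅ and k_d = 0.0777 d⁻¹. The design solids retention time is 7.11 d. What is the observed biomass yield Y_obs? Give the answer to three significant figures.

Observed yield with endogenous decay: Y_obs = Y / (1 + k_d·θ_c) = 0.451 / (1 + 0.0777 × 7.11) = 0.451 / 1.552 = 0.2905 g VSS/g BOD₅.

Y_obs ≈ 0.291 g VSS/g BOD₅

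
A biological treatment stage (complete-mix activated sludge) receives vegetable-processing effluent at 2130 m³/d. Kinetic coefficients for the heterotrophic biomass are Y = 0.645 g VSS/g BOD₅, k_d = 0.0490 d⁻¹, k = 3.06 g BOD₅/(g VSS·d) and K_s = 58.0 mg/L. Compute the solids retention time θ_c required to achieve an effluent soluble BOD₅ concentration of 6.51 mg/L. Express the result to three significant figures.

θ_c ≈ 6.66 d

From 1/θ_c = Y·k·S/(K_s + S) − k_d: Y·k·S/(K_s+S) = 0.645 × 3.06 × 6.51 / (58.0 + 6.51) = 0.1992 d⁻¹.
θ_c = 1/(μ − k_d) = 1/(0.1992 − 0.0490) = 1/0.1502 = 6.659 d.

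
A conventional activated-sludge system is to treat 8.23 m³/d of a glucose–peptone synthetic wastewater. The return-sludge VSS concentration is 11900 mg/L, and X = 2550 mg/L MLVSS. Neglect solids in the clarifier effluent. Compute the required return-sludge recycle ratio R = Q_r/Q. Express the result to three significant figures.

R ≈ 0.273

Mass balance around the secondary clarifier (neglecting effluent solids): R = X / (X_r − X) = 2550 / (11900 − 2550) = 0.2727.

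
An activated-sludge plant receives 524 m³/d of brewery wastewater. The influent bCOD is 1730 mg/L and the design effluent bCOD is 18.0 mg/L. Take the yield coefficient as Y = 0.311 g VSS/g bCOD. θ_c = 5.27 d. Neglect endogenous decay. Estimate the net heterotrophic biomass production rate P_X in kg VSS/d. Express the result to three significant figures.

P_X ≈ 279 kg VSS/d

Since k_d ≈ 0, Y_obs = Y = 0.311 g VSS/g bCOD.
ΔS = 1730 − 18.0 = 1712 mg/L, so the substrate removal rate is 524 × 1712/1000 = 897.1 kg bCOD/d.
So the net sludge growth is P_X = 0.3110 × 897.1 = 279.0 kg VSS/d.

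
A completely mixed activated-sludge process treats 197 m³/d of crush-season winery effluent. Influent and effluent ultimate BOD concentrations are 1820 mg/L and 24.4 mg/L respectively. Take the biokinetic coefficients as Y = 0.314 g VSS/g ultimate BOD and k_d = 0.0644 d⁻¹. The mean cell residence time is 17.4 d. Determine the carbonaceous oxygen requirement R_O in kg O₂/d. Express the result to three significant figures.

R_O ≈ 279 kg O₂/d

Correct the yield for decay: Y_obs = Y/(1 + k_d θ_c) = 0.314 / (1 + 0.0644 × 17.4) = 0.314 / 2.121 = 0.1481.
Mass of ultimate BOD removed per day: Q(S₀ − S) = 197 × 1796 g/m³ = 353.7 kg/d.
Biomass synthesised: P_X = Y_obs × 353.7 = 52.38 kg VSS/d.
R_O = Q·ΔS − 1.42 P_X = 353.7 − 74.38 = 279.4 kg O₂/d.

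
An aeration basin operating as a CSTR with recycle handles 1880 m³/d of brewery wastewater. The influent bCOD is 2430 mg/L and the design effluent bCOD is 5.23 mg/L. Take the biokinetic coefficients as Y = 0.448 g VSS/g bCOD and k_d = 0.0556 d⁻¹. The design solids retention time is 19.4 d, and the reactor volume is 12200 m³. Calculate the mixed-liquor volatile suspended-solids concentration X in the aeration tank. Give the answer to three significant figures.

X ≈ 1560 mg/L

X = Y·Q·ΔS·θ_c / [V·(1 + k_d θ_c)] = 0.448 × 1880 × (2430 − 5.23) × 19.4 / [12200 × (1 + 0.0556 × 19.4)] = 1562 mg/L.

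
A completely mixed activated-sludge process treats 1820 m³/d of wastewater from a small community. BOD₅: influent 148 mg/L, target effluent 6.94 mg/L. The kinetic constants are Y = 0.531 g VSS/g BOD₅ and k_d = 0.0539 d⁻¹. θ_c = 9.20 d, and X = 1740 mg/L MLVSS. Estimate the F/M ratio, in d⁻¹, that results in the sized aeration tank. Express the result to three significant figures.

F/M ≈ 0.321 d⁻¹

From the SRT design equation V = Y Q (S₀−S) θ_c / [X (1 + k_d θ_c)] = 0.531 × 1820 × (148 − 6.94) × 9.20 / [1740 × (1 + 0.0539 × 9.20)] = 1.25×10^6 / 2603 = 481.8 m³.
F/M = Q·S₀ / (V·X) = 1820 × 148 / (481.8 × 1740) = 0.3213 g BOD₅·(g VSS·d)⁻¹.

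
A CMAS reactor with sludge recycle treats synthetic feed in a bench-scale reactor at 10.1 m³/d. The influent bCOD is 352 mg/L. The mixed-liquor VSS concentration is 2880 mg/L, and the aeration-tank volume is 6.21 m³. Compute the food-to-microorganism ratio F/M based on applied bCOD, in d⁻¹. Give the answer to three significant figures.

F/M = applied load / biomass = Q·S₀/(V·X) = 10.1 × 352 / (6.210 × 2880) = 0.1988 d⁻¹.

F/M ≈ 0.199 d⁻¹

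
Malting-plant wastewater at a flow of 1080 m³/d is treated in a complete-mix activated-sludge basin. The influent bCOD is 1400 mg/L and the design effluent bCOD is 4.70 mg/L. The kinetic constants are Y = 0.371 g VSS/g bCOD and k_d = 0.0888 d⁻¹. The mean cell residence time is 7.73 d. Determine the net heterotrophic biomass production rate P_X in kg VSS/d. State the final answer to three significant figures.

P_X ≈ 332 kg VSS/d

The observed yield is Y_obs = Y/(1 + k_d·θ_c) = 0.371 / (1 + 0.0888 × 7.73) = 0.371 / 1.686 = 0.2200 g VSS per g bCOD removed.
ΔS = 1400 − 4.70 = 1395 mg/L, so the substrate removal rate is 1080 × 1395/1000 = 1507 kg bCOD/d.
Net biomass production P_X = Y_obs × Q·(S₀ − S) = 0.2200 × 1507 = 331.5 kg VSS/d.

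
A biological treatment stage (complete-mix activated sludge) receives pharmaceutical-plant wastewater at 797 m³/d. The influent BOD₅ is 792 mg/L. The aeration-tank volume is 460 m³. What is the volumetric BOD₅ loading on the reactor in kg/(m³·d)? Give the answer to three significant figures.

L_v ≈ 1.37 kg BOD₅/(m³·d)

Volumetric loading L_v = Q·S₀ / V = 797 × 792 g/m³ / 460.0 m³ = 1372 g/(m³·d) = 1.372 kg BOD₅/(m³·d).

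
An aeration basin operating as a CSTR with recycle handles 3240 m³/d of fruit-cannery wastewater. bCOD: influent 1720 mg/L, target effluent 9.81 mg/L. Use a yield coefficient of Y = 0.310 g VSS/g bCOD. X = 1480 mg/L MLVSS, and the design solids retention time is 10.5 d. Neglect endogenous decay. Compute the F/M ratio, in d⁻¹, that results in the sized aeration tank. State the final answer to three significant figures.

With k_d = 0 the design equation reduces to V = Y Q (S₀−S) θ_c / X = 0.310 × 3240 × (1720 − 9.81) × 10.5 / 1480 = 12186 m³.
F/M = Q·S₀ / (V·X) = 3240 × 1720 / (12186 × 1480) = 0.3090 g bCOD·(g VSS·d)⁻¹.

F/M ≈ 0.309 d⁻¹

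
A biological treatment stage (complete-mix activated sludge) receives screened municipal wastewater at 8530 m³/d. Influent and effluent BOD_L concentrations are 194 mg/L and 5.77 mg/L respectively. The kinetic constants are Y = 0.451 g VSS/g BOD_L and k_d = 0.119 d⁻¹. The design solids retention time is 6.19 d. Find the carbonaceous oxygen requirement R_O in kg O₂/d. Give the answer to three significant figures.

R_O ≈ 1010 kg O₂/d

Y_obs = Y / (1 + k_d θ_c) = 0.451 / (1 + 0.119 × 6.19) = 0.451 / 1.737 = 0.2597.
Substrate removed = Q·(S₀ − S) = 8530 m³/d × (194 − 5.77) g/m³ = 1.61×10^6 g/d = 1606 kg/d.
Biomass synthesised: P_X = Y_obs × 1606 = 417.0 kg VSS/d.
R_O = Q·(S₀ − S) − 1.42·P_X = 1606 − 1.42 × 417.0 = 1013 kg O₂/d.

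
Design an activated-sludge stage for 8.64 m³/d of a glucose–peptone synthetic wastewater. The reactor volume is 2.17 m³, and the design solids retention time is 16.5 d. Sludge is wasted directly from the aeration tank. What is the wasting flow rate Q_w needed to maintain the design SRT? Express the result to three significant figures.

With mixed-liquor wasting, θ_c = V/Q_w, so Q_w = V/θ_c = 2.170/16.5 = 0.1315 m³/d.

Q_w ≈ 0.132 m³/d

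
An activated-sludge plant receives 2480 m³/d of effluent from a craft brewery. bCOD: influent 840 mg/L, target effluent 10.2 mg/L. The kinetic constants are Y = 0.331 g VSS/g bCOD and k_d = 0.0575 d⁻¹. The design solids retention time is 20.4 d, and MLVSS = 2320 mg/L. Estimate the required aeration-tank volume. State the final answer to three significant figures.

V ≈ 2760 m³

Steady-state biomass mass balance: V·X·(1 + k_d·θ_c) = Y·Q·(S₀ − S)·θ_c, so V = 0.331 × 2480 × (840 − 10.2) × 20.4 / [2320 × (1 + 0.0575 × 20.4)] = 1.39×10^7 / 5041 = 2756 m³.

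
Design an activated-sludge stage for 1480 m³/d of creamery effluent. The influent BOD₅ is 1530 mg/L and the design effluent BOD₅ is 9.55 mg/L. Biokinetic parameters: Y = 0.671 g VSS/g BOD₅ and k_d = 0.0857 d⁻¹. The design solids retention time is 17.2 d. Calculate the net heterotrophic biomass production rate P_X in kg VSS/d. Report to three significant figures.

P_X ≈ 610 kg VSS/d

Y_obs = Y / (1 + k_d θ_c) = 0.671 / (1 + 0.0857 × 17.2) = 0.671 / 2.474 = 0.2712.
Q·(S₀ − S) = 1480 × (1530 − 9.55) × 10⁻³ = 2250 kg/d removed.
So the net sludge growth is P_X = 0.2712 × 2250 = 610.3 kg VSS/d.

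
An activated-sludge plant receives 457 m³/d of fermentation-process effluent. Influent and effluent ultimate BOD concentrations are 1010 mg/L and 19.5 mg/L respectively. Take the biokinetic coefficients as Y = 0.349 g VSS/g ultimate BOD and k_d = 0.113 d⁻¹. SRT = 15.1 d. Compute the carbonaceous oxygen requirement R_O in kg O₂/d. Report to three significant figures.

Correct the yield for decay: Y_obs = Y/(1 + k_d θ_c) = 0.349 / (1 + 0.113 × 15.1) = 0.349 / 2.706 = 0.1290.
Mass of ultimate BOD removed per day: Q(S₀ − S) = 457 × 990.5 g/m³ = 452.7 kg/d.
Net sludge production P_X = 0.1290 × 452.7 = 58.37 kg VSS/d.
R_O = Q·(S₀ − S) − 1.42·P_X = 452.7 − 1.42 × 58.37 = 369.8 kg O₂/d.

R_O ≈ 370 kg O₂/d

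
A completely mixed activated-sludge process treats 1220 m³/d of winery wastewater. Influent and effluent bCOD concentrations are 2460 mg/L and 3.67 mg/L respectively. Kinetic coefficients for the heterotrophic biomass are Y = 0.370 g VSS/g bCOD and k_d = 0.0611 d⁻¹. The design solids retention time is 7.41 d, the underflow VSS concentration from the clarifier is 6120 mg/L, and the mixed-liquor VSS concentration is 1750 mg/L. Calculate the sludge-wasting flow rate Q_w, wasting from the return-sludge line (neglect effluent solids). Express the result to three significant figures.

Steady-state biomass mass balance: V·X·(1 + k_d·θ_c) = Y·Q·(S₀ − S)·θ_c, so V = 0.370 × 1220 × (2460 − 3.67) × 7.41 / [1750 × (1 + 0.0611 × 7.41)] = 8.22×10^6 / 2542 = 3232 m³.
Wasting from the return line (neglecting effluent solids): Q_w = V·X / (θ_c·X_r) = 3232 × 1750 / (7.41 × 6120) = 124.7 m³/d.

Q_w ≈ 125 m³/d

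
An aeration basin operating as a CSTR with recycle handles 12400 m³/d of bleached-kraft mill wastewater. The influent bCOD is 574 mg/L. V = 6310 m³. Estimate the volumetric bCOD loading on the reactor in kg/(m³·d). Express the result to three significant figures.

Volumetric loading L_v = Q·S₀ / V = 12400 × 574 g/m³ / 6310 m³ = 1128 g/(m³·d) = 1.128 kg bCOD/(m³·d).

L_v ≈ 1.13 kg bCOD/(m³·d)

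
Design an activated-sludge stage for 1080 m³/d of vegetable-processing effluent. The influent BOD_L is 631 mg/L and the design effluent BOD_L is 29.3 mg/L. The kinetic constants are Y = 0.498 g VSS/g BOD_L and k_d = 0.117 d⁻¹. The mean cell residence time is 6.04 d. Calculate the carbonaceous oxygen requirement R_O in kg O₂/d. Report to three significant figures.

Y_obs = Y / (1 + k_d θ_c) = 0.498 / (1 + 0.117 × 6.04) = 0.498 / 1.707 = 0.2918.
Mass of BOD_L removed per day: Q(S₀ − S) = 1080 × 601.7 g/m³ = 649.8 kg/d.
Biomass synthesised: P_X = Y_obs × 649.8 = 189.6 kg VSS/d.
R_O = Q·ΔS − 1.42 P_X = 649.8 − 269.3 = 380.6 kg O₂/d.

R_O ≈ 381 kg O₂/d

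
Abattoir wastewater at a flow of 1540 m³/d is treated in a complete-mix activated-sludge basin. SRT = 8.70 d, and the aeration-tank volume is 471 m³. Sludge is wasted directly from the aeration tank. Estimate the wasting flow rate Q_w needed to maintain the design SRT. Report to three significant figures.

Q_w ≈ 54.1 m³/d

Wasting from the aeration tank: Q_w = V / θ_c = 471.0 / 8.70 = 54.14 m³/d.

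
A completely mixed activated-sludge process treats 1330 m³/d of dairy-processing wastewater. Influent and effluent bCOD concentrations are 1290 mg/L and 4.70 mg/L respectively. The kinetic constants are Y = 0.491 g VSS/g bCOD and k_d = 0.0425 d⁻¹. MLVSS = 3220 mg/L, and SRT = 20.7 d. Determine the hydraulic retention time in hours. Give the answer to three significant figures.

τ ≈ 51.8 h

Rearranging the biomass balance for a CMAS with decay, V = Y·Q·ΔS·θ_c / [X·(1+k_d θ_c)] = 0.491 × 1330 × (1290 − 4.70) × 20.7 / [3220 × (1 + 0.0425 × 20.7)] = 1.74×10^7 / 6053 = 2870 m³.
HRT = V/Q = 2870 m³ / 1330 m³·d⁻¹ = 2.158 d × 24 = 51.80 h.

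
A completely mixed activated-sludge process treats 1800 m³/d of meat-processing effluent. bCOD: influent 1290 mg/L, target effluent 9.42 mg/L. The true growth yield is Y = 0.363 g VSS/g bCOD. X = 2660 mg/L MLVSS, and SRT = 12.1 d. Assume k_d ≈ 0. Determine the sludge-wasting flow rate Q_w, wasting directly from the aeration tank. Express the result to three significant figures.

V·X = Y·Q·ΔS·θ_c gives V = 0.363 × 1800 × (1290 − 9.42) × 12.1 / 2660 = 3806 m³.
Wasting from the aeration tank: Q_w = V / θ_c = 3806 / 12.1 = 314.6 m³/d.

Q_w ≈ 315 m³/d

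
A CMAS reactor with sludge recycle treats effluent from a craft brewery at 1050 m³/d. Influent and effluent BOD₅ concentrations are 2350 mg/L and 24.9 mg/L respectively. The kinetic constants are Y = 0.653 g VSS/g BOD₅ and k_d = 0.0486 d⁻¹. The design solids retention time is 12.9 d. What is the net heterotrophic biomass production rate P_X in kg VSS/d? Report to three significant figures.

P_X ≈ 980 kg VSS/d

Y_obs = Y / (1 + k_d θ_c) = 0.653 / (1 + 0.0486 × 12.9) = 0.653 / 1.627 = 0.4014.
Substrate removed = Q·(S₀ − S) = 1050 m³/d × (2350 − 24.9) g/m³ = 2.44×10^6 g/d = 2441 kg/d.
P_X = Y_obs · Q(S₀ − S) = 0.4014 × 2441 = 979.9 kg VSS/d.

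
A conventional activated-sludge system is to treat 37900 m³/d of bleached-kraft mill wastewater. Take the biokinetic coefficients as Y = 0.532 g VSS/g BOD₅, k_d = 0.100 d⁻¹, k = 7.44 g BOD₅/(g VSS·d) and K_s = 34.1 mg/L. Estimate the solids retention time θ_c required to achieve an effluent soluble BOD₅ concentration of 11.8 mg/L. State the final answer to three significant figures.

At the target effluent, Y k S/(K_s+S) = 0.532×7.44×11.8/45.90 = 1.018 d⁻¹.
θ_c = 1/(μ − k_d) = 1/(1.018 − 0.100) = 1/0.9175 = 1.090 d.

θ_c ≈ 1.09 d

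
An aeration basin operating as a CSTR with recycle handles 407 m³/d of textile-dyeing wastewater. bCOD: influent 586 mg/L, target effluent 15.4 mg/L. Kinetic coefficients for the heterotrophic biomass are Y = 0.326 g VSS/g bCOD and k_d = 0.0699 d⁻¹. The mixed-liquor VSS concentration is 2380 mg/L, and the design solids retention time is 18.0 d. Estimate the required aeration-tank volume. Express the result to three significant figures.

V ≈ 254 m³

Rearranging the biomass balance for a CMAS with decay, V = Y·Q·ΔS·θ_c / [X·(1+k_d θ_c)] = 0.326 × 407 × (586 − 15.4) × 18.0 / [2380 × (1 + 0.0699 × 18.0)] = 1.36×10^6 / 5375 = 253.6 m³.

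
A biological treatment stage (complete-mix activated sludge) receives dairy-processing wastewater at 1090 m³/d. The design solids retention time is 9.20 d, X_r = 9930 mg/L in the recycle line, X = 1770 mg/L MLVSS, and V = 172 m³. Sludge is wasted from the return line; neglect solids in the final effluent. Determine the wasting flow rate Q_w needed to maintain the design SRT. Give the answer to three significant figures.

Q_w ≈ 3.33 m³/d

Wasting from the return line (neglecting effluent solids): Q_w = V·X / (θ_c·X_r) = 172.0 × 1770 / (9.20 × 9930) = 3.332 m³/d.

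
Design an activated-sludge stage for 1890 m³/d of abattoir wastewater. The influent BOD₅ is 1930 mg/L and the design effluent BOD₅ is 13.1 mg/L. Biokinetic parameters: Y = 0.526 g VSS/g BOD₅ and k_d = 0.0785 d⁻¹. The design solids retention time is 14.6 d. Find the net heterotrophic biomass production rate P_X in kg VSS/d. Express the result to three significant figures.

Observed yield with endogenous decay: Y_obs = Y / (1 + k_d·θ_c) = 0.526 / (1 + 0.0785 × 14.6) = 0.526 / 2.146 = 0.2451 g VSS/g BOD₅.
Q·(S₀ − S) = 1890 × (1930 − 13.1) × 10⁻³ = 3623 kg/d removed.
P_X = Y_obs · Q(S₀ − S) = 0.2451 × 3623 = 888.0 kg VSS/d.

P_X ≈ 888 kg VSS/d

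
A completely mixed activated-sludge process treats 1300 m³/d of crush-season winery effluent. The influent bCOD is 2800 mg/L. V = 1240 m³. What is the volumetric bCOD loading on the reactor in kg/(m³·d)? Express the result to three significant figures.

Applied bCOD load per unit volume = Q·S₀/V = (1300 × 2800/1000)/1240 = 2.935 kg bCOD·m⁻³·d⁻¹.

L_v ≈ 2.94 kg bCOD/(m³·d)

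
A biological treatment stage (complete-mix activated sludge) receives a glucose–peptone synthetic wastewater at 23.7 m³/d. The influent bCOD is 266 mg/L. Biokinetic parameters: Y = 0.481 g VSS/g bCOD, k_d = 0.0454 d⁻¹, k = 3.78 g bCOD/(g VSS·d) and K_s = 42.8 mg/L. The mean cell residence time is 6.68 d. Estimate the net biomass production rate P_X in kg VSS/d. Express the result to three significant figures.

From the Monod/SRT balance for a CMAS, S = K_s·(1+k_d θ_c)/[θ_c·(Y k − k_d) − 1] = 42.8 × (1 + 0.0454 × 6.68) / [6.68 × (0.481 × 3.78 − 0.0454) − 1] = 55.78 / 10.84 = 5.145 mg/L.
The observed yield is Y_obs = Y/(1 + k_d·θ_c) = 0.481 / (1 + 0.0454 × 6.68) = 0.481 / 1.303 = 0.3691 g VSS per g bCOD removed.
Substrate removed = Q·(S₀ − S) = 23.7 m³/d × (266 − 5.14) g/m³ = 6.18×10^3 g/d = 6.182 kg/d.
Biomass produced: P_X = Y_obs·Q·ΔS = 0.3691 × 6.182 ≈ 2.282 kg VSS/d.

P_X ≈ 2.28 kg VSS/d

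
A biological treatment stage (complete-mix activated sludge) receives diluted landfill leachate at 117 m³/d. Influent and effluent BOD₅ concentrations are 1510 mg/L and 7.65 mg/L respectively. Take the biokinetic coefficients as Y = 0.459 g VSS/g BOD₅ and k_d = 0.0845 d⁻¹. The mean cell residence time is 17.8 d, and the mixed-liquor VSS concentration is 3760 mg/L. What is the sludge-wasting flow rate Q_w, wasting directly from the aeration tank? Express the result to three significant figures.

From the SRT design equation V = Y Q (S₀−S) θ_c / [X (1 + k_d θ_c)] = 0.459 × 117 × (1510 − 7.65) × 17.8 / [3760 × (1 + 0.0845 × 17.8)] = 1.44×10^6 / 9415 = 152.5 m³.
For wasting at MLVSS concentration, Q_w = V/θ_c = 152.5/17.8 = 8.569 m³/d.

Q_w ≈ 8.57 m³/d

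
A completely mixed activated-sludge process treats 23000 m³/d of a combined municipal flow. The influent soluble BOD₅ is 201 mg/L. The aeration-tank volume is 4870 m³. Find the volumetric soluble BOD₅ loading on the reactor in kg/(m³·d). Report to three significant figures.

Applied soluble BOD₅ load per unit volume = Q·S₀/V = (23000 × 201/1000)/4870 = 0.9493 kg soluble BOD₅·m⁻³·d⁻¹.

L_v ≈ 0.949 kg soluble BOD₅/(m³·d)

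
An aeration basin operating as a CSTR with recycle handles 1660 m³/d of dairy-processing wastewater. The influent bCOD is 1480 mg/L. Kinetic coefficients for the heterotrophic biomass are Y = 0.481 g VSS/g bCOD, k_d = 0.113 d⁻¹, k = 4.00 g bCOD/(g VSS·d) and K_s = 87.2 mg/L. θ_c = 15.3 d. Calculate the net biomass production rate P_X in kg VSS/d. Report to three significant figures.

For a completely mixed reactor with recycle the Lawrence–McCarty relation gives S = K_s·(1 + k_d·θ_c) / [θ_c·(Y·k − k_d) − 1] = 87.2 × (1 + 0.113 × 15.3) / [15.3 × (0.481 × 4.00 − 0.113) − 1] = 238.0 / 26.71 = 8.910 mg/L.
The observed yield is Y_obs = Y/(1 + k_d·θ_c) = 0.481 / (1 + 0.113 × 15.3) = 0.481 / 2.729 = 0.1763 g VSS per g bCOD removed.
Q·(S₀ − S) = 1660 × (1480 − 8.91) × 10⁻³ = 2442 kg/d removed.
Net biomass production P_X = Y_obs × Q·(S₀ − S) = 0.1763 × 2442 = 430.4 kg VSS/d.

P_X ≈ 430 kg VSS/d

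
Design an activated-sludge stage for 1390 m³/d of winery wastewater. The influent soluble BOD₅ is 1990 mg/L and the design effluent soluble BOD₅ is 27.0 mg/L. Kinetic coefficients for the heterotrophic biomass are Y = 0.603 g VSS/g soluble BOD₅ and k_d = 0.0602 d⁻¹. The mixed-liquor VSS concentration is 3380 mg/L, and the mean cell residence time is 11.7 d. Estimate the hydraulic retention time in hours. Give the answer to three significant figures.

τ ≈ 57.7 h

Steady-state biomass mass balance: V·X·(1 + k_d·θ_c) = Y·Q·(S₀ − S)·θ_c, so V = 0.603 × 1390 × (1990 − 27.0) × 11.7 / [3380 × (1 + 0.0602 × 11.7)] = 1.93×10^7 / 5761 = 3342 m³.
τ = V/Q = 3342/1390 = 2.404 d, or 57.70 h.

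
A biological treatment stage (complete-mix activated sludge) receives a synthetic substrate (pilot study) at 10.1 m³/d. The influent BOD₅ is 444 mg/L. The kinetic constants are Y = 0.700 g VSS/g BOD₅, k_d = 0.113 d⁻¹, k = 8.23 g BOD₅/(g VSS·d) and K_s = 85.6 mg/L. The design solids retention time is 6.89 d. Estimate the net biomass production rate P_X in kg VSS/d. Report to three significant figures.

P_X ≈ 1.75 kg VSS/d

For a completely mixed reactor with recycle the Lawrence–McCarty relation gives S = K_s·(1 + k_d·θ_c) / [θ_c·(Y·k − k_d) − 1] = 85.6 × (1 + 0.113 × 6.89) / [6.89 × (0.700 × 8.23 − 0.113) − 1] = 152.2 / 37.91 = 4.015 mg/L.
Observed yield with endogenous decay: Y_obs = Y / (1 + k_d·θ_c) = 0.700 / (1 + 0.113 × 6.89) = 0.700 / 1.779 = 0.3936 g VSS/g BOD₅.
Q·(S₀ − S) = 10.1 × (444 − 4.02) × 10⁻³ = 4.444 kg/d removed.
Biomass produced: P_X = Y_obs·Q·ΔS = 0.3936 × 4.444 ≈ 1.749 kg VSS/d.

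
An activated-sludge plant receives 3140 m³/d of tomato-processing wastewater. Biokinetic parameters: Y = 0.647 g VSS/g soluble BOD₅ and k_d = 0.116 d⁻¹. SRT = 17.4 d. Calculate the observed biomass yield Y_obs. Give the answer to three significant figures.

Y_obs ≈ 0.214 g VSS/g soluble BOD₅

Y_obs = Y / (1 + k_d θ_c) = 0.647 / (1 + 0.116 × 17.4) = 0.647 / 3.018 = 0.2144.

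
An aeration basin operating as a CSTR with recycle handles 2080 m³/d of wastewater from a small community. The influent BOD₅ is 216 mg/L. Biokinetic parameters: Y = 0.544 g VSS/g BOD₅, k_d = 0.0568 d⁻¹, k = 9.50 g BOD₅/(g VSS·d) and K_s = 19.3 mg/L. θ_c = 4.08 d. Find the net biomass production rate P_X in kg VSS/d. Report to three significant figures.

P_X ≈ 197 kg VSS/d

For a completely mixed reactor with recycle the Lawrence–McCarty relation gives S = K_s·(1 + k_d·θ_c) / [θ_c·(Y·k − k_d) − 1] = 19.3 × (1 + 0.0568 × 4.08) / [4.08 × (0.544 × 9.50 − 0.0568) − 1] = 23.77 / 19.85 = 1.197 mg/L.
The observed yield is Y_obs = Y/(1 + k_d·θ_c) = 0.544 / (1 + 0.0568 × 4.08) = 0.544 / 1.232 = 0.4417 g VSS per g BOD₅ removed.
ΔS = 216 − 1.20 = 214.8 mg/L, so the substrate removal rate is 2080 × 214.8/1000 = 446.8 kg BOD₅/d.
Biomass produced: P_X = Y_obs·Q·ΔS = 0.4417 × 446.8 ≈ 197.3 kg VSS/d.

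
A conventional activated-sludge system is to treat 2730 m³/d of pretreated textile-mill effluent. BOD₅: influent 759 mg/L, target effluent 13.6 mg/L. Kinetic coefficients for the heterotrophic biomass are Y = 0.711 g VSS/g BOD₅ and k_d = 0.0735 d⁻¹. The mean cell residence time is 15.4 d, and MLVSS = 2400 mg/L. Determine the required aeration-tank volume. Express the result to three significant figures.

Rearranging the biomass balance for a CMAS with decay, V = Y·Q·ΔS·θ_c / [X·(1+k_d θ_c)] = 0.711 × 2730 × (759 − 13.6) × 15.4 / [2400 × (1 + 0.0735 × 15.4)] = 2.23×10^7 / 5117 = 4355 m³.

V ≈ 4350 m³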